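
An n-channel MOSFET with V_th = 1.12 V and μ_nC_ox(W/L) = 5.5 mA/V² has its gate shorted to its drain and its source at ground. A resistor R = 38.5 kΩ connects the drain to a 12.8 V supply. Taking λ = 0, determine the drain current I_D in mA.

With gate tied to drain, V_GS = V_DS ≥ V_GS − V_th, so the device is in saturation.
KCL at the drain: ½ k_n (V_GS − V_th)² = (V_DD − V_GS)/R.
Let x = V_GS − 1.12. Then 106 x² + x − 11.68 = 0, giving x = 0.327 V (positive root), so V_GS = 1.45 V.
I_D = (V_DD − V_GS)/R = (12.8 − 1.45) / 38.5 = 0.295 mA.

I_D = 0.295 mA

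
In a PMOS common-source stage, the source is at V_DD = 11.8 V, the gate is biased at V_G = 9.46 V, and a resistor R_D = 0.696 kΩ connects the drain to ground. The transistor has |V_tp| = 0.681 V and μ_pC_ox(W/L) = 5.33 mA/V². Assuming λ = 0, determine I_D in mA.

V_SG = V_DD − V_G = 11.8 − 9.46 = 2.34 V, so V_ov = 2.34 − 0.681 = 1.66 V.
Assume saturation: I_D = ½ k_p V_ov² = 0.5 × 5.33 × 1.66² = 7.33 mA, giving V_SD = V_DD − I_D R_D = 11.8 − 7.33 × 0.696 = 6.69 V.
V_SD = 6.69 V ≥ V_ov = 1.66 V, confirming saturation.

I_D = 7.33 mA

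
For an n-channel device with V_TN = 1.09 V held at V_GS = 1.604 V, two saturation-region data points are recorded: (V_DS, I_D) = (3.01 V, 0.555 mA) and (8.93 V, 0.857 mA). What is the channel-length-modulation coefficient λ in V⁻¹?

λ = 0.127 V⁻¹

With V_GS fixed, I_D ∝ (1 + λ V_DS) in saturation, so I_D2/I_D1 = (1 + λ V_DS2)/(1 + λ V_DS1).
0.857/0.555 = 1.544 = (1 + 8.93 λ)/(1 + 3.01 λ).
Solving: λ (I_D1 V_DS2 − I_D2 V_DS1) = I_D2 − I_D1, so λ = (0.857 − 0.555) / (0.555 × 8.93 − 0.857 × 3.01) = 0.302 / 2.38 = 0.127 V⁻¹.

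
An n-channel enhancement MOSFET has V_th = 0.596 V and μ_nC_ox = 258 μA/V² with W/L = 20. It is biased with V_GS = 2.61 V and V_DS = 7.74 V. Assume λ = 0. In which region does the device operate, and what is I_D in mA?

Saturation; I_D = 10.5 mA

k_n = μ_nC_ox · (W/L) = 5.16 mA/V².
V_ov = V_GS − V_th = 2.61 − 0.596 = 2.01 V.
Since V_DS = 7.74 V ≥ V_ov = 2.01 V, the device is in saturation.
I_D = ½ k_n V_ov² = 0.5 × 5.16 × 2.01² = 10.5 mA.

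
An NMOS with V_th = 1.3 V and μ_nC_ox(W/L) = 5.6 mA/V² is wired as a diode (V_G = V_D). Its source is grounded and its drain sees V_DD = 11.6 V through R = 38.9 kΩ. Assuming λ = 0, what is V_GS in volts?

With gate tied to drain, V_GS = V_DS ≥ V_GS − V_th, so the device is in saturation.
KCL at the drain: ½ k_n (V_GS − V_th)² = (V_DD − V_GS)/R.
Let x = V_GS − 1.3. Then 109 x² + x − 10.3 = 0, giving x = 0.303 V (positive root), so V_GS = 1.6 V.
I_D = (V_DD − V_GS)/R = (11.6 − 1.6) / 38.9 = 0.257 mA.

V_GS = 1.60 V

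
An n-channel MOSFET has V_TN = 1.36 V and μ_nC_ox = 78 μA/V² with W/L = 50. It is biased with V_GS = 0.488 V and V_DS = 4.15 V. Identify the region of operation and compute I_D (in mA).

V_GS = 0.488 V < V_TN = 1.36 V, so the transistor is in cutoff.

Cutoff; I_D = 0 mA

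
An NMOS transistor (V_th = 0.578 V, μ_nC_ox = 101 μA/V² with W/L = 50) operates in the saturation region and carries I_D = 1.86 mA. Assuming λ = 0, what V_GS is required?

V_GS = 1.44 V

k_n = μ_nC_ox · (W/L) = 5.05 mA/V².
In saturation I_D = ½ k_n (V_GS − V_th)², so V_GS − V_th = √(2 I_D / k_n) = √(2 × 1.86 / 5.05) = 0.858 V.
V_GS = 0.578 + 0.858 = 1.44 V.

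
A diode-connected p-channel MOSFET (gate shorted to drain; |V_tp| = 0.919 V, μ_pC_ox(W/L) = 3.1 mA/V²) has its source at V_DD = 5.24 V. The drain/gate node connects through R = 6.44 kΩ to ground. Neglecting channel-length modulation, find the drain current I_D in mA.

With gate tied to drain, V_SG = V_SD ≥ V_SG − |V_tp|, so the device is in saturation.
KCL at the drain: ½ k_p (V_SG − |V_tp|)² = (V_DD − V_SG)/R.
Let x = V_SG − 0.919. Then 9.98 x² + x − 4.321 = 0, giving x = 0.61 V (positive root), so V_SG = 1.53 V.
I_D = (V_DD − V_SG)/R = (5.24 − 1.53) / 6.44 = 0.576 mA.

I_D = 0.576 mA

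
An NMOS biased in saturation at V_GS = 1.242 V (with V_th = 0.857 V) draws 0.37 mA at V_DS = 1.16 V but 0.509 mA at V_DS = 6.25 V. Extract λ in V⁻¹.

λ = 0.0807 V⁻¹

With V_GS fixed, I_D ∝ (1 + λ V_DS) in saturation, so I_D2/I_D1 = (1 + λ V_DS2)/(1 + λ V_DS1).
0.509/0.37 = 1.376 = (1 + 6.25 λ)/(1 + 1.16 λ).
Solving: λ (I_D1 V_DS2 − I_D2 V_DS1) = I_D2 − I_D1, so λ = (0.509 − 0.37) / (0.37 × 6.25 − 0.509 × 1.16) = 0.139 / 1.72 = 0.0807 V⁻¹.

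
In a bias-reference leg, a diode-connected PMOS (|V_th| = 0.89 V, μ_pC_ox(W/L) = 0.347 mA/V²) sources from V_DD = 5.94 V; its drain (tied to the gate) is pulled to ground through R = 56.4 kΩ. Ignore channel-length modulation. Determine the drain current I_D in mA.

With gate tied to drain, V_SG = V_SD ≥ V_SG − |V_th|, so the device is in saturation.
KCL at the drain: ½ k_p (V_SG − |V_th|)² = (V_DD − V_SG)/R.
Let x = V_SG − 0.89. Then 9.79 x² + x − 5.05 = 0, giving x = 0.669 V (positive root), so V_SG = 1.56 V.
I_D = (V_DD − V_SG)/R = (5.94 − 1.56) / 56.4 = 0.0777 mA.

I_D = 0.0777 mA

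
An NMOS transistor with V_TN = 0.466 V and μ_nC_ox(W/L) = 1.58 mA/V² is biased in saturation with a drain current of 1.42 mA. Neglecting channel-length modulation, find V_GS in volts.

In saturation I_D = ½ k_n (V_GS − V_TN)², so V_GS − V_TN = √(2 I_D / k_n) = √(2 × 1.42 / 1.58) = 1.34 V.
V_GS = 0.466 + 1.34 = 1.81 V.

V_GS = 1.81 V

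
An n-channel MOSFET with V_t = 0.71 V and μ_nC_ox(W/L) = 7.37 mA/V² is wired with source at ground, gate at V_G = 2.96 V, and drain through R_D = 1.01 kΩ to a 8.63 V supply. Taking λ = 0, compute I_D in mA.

V_GS = V_G = 2.96 V, so V_ov = 2.96 − 0.71 = 2.25 V.
Assume saturation: I_D = ½ k_n V_ov² = 0.5 × 7.37 × 2.25² = 18.7 mA, giving V_DS = V_DD − I_D R_D = 8.63 − 18.7 × 1.01 = -10.2 V.
But -10.2 V < V_ov = 2.25 V, so the device is actually in triode.
In triode I_D = k_n[V_ov V_DS − ½ V_DS²] and I_D = (V_DD − V_DS)/R_D. Equating: 3.72 V_DS² − 17.75 V_DS + 8.63 = 0, giving V_DS = 0.55 V (the root below V_ov).
I_D = (8.63 − 0.55) / 1.01 = 8 mA.

I_D = 8.00 mA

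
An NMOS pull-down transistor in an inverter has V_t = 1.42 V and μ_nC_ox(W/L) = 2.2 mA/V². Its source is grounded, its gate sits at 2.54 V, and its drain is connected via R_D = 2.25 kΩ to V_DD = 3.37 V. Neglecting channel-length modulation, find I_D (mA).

V_GS = V_G = 2.54 V, so V_ov = 2.54 − 1.42 = 1.12 V.
Assume saturation: I_D = ½ k_n V_ov² = 0.5 × 2.2 × 1.12² = 1.38 mA, giving V_DS = V_DD − I_D R_D = 3.37 − 1.38 × 2.25 = 0.265 V.
But 0.265 V < V_ov = 1.12 V, so the device is actually in triode.
In triode I_D = k_n[V_ov V_DS − ½ V_DS²] and I_D = (V_DD − V_DS)/R_D. Equating: 2.48 V_DS² − 6.544 V_DS + 3.37 = 0, giving V_DS = 0.701 V (the root below V_ov).
I_D = (3.37 − 0.701) / 2.25 = 1.19 mA.

I_D = 1.19 mA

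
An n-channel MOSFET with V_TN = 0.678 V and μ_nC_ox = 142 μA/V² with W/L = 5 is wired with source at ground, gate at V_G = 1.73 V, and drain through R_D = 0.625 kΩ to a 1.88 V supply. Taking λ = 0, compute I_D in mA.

V_GS = V_G = 1.73 V, so V_ov = 1.73 − 0.678 = 1.05 V.
k_n = μ_nC_ox · (W/L) = 0.71 mA/V².
Assume saturation: I_D = ½ k_n V_ov² = 0.5 × 0.71 × 1.05² = 0.393 mA, giving V_DS = V_DD − I_D R_D = 1.88 − 0.393 × 0.625 = 1.63 V.
V_DS = 1.63 V ≥ V_ov = 1.05 V, confirming saturation.

I_D = 0.393 mA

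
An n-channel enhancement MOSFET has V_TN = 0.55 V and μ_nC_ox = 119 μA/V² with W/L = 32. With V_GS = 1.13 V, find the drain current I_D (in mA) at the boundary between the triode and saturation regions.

I_D = 0.641 mA

At the boundary V_DS = V_ov = V_GS − V_TN = 1.13 − 0.55 = 0.58 V.
k_n = μ_nC_ox · (W/L) = 3.808 mA/V².
I_D = ½ k_n V_ov² = 0.5 × 3.808 × 0.58² = 0.641 mA.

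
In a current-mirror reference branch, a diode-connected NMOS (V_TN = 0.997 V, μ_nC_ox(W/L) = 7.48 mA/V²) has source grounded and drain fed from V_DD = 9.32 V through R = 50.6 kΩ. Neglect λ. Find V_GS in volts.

With gate tied to drain, V_GS = V_DS ≥ V_GS − V_TN, so the device is in saturation.
KCL at the drain: ½ k_n (V_GS − V_TN)² = (V_DD − V_GS)/R.
Let x = V_GS − 0.997. Then 189 x² + x − 8.323 = 0, giving x = 0.207 V (positive root), so V_GS = 1.2 V.
I_D = (V_DD − V_GS)/R = (9.32 − 1.2) / 50.6 = 0.16 mA.

V_GS = 1.20 V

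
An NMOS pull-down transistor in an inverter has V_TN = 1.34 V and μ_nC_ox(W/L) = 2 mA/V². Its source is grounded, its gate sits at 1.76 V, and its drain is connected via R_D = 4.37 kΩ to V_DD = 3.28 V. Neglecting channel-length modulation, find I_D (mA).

I_D = 0.176 mA

V_GS = V_G = 1.76 V, so V_ov = 1.76 − 1.34 = 0.42 V.
Assume saturation: I_D = ½ k_n V_ov² = 0.5 × 2 × 0.42² = 0.176 mA, giving V_DS = V_DD − I_D R_D = 3.28 − 0.176 × 4.37 = 2.51 V.
V_DS = 2.51 V ≥ V_ov = 0.42 V, confirming saturation.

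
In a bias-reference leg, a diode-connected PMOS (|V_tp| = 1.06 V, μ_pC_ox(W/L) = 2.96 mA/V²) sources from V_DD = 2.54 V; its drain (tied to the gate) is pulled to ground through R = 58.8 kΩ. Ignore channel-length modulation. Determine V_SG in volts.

V_SG = 1.18 V

With gate tied to drain, V_SG = V_SD ≥ V_SG − |V_tp|, so the device is in saturation.
KCL at the drain: ½ k_p (V_SG − |V_tp|)² = (V_DD − V_SG)/R.
Let x = V_SG − 1.06. Then 87 x² + x − 1.48 = 0, giving x = 0.125 V (positive root), so V_SG = 1.18 V.
I_D = (V_DD − V_SG)/R = (2.54 − 1.18) / 58.8 = 0.023 mA.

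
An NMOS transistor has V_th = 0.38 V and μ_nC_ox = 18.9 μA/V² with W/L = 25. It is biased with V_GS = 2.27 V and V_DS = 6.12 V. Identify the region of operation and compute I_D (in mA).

k_n = μ_nC_ox · (W/L) = 0.4725 mA/V².
V_ov = V_GS − V_th = 2.27 − 0.38 = 1.89 V.
Since V_DS = 6.12 V ≥ V_ov = 1.89 V, the device is in saturation.
I_D = ½ k_n V_ov² = 0.5 × 0.4725 × 1.89² = 0.844 mA.

Saturation; I_D = 0.844 mA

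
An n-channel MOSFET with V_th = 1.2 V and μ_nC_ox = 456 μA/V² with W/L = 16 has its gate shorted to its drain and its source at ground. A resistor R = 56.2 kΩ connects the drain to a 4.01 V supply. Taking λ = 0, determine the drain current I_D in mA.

I_D = 0.0480 mA

With gate tied to drain, V_GS = V_DS ≥ V_GS − V_th, so the device is in saturation.
k_n = μ_nC_ox · (W/L) = 7.296 mA/V².
KCL at the drain: ½ k_n (V_GS − V_th)² = (V_DD − V_GS)/R.
Let x = V_GS − 1.2. Then 205 x² + x − 2.81 = 0, giving x = 0.115 V (positive root), so V_GS = 1.31 V.
I_D = (V_DD − V_GS)/R = (4.01 − 1.31) / 56.2 = 0.048 mA.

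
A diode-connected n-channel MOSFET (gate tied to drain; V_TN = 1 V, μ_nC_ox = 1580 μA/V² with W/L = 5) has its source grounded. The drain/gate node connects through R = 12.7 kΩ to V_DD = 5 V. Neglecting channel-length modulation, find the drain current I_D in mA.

I_D = 0.293 mA

With gate tied to drain, V_GS = V_DS ≥ V_GS − V_TN, so the device is in saturation.
k_n = μ_nC_ox · (W/L) = 7.9 mA/V².
KCL at the drain: ½ k_n (V_GS − V_TN)² = (V_DD − V_GS)/R.
Let x = V_GS − 1. Then 50.2 x² + x − 4 = 0, giving x = 0.273 V (positive root), so V_GS = 1.27 V.
I_D = (V_DD − V_GS)/R = (5 − 1.27) / 12.7 = 0.293 mA.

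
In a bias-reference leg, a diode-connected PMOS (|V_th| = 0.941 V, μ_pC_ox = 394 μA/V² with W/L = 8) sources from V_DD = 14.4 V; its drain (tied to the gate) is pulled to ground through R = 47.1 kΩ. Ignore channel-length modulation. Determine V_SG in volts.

V_SG = 1.36 V

With gate tied to drain, V_SG = V_SD ≥ V_SG − |V_th|, so the device is in saturation.
k_p = μ_pC_ox · (W/L) = 3.152 mA/V².
KCL at the drain: ½ k_p (V_SG − |V_th|)² = (V_DD − V_SG)/R.
Let x = V_SG − 0.941. Then 74.2 x² + x − 13.46 = 0, giving x = 0.419 V (positive root), so V_SG = 1.36 V.
I_D = (V_DD − V_SG)/R = (14.4 − 1.36) / 47.1 = 0.277 mA.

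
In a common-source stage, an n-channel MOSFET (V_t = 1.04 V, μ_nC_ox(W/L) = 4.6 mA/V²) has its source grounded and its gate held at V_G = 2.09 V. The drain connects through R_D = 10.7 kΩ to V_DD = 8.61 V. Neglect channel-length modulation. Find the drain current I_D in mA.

I_D = 0.788 mA

V_GS = V_G = 2.09 V, so V_ov = 2.09 − 1.04 = 1.05 V.
Assume saturation: I_D = ½ k_n V_ov² = 0.5 × 4.6 × 1.05² = 2.54 mA, giving V_DS = V_DD − I_D R_D = 8.61 − 2.54 × 10.7 = -18.5 V.
But -18.5 V < V_ov = 1.05 V, so the device is actually in triode.
In triode I_D = k_n[V_ov V_DS − ½ V_DS²] and I_D = (V_DD − V_DS)/R_D. Equating: 24.6 V_DS² − 52.68 V_DS + 8.61 = 0, giving V_DS = 0.178 V (the root below V_ov).
I_D = (8.61 − 0.178) / 10.7 = 0.788 mA.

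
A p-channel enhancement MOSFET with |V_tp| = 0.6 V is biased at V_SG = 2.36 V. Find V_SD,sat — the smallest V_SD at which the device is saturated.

The boundary between triode and saturation is V_SD = V_SG − |V_tp| = V_ov.
V_ov = 2.36 − 0.6 = 1.76 V.

V_SD,sat = 1.76 V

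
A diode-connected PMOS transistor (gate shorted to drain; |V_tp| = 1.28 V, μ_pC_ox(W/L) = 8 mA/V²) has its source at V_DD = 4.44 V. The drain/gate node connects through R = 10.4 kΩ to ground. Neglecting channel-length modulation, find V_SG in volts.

V_SG = 1.54 V

With gate tied to drain, V_SG = V_SD ≥ V_SG − |V_tp|, so the device is in saturation.
KCL at the drain: ½ k_p (V_SG − |V_tp|)² = (V_DD − V_SG)/R.
Let x = V_SG − 1.28. Then 41.6 x² + x − 3.16 = 0, giving x = 0.264 V (positive root), so V_SG = 1.54 V.
I_D = (V_DD − V_SG)/R = (4.44 − 1.54) / 10.4 = 0.278 mA.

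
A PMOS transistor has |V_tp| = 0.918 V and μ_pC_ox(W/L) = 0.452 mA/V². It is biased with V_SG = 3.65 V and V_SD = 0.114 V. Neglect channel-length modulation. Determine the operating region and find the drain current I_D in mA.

V_ov = V_SG − |V_tp| = 3.65 − 0.918 = 2.73 V.
Since V_SD = 0.114 V < V_ov = 2.73 V, the device is in the triode region.
I_D = k_p [V_ov · V_SD − ½ V_SD²] = 0.452 × [2.73 × 0.114 − 0.5 × 0.114²] = 0.138 mA.

Triode; I_D = 0.138 mA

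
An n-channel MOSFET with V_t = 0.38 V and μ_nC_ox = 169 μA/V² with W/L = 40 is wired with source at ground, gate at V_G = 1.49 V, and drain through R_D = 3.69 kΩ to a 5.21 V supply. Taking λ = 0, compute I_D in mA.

V_GS = V_G = 1.49 V, so V_ov = 1.49 − 0.38 = 1.11 V.
k_n = μ_nC_ox · (W/L) = 6.76 mA/V².
Assume saturation: I_D = ½ k_n V_ov² = 0.5 × 6.76 × 1.11² = 4.16 mA, giving V_DS = V_DD − I_D R_D = 5.21 − 4.16 × 3.69 = -10.2 V.
But -10.2 V < V_ov = 1.11 V, so the device is actually in triode.
In triode I_D = k_n[V_ov V_DS − ½ V_DS²] and I_D = (V_DD − V_DS)/R_D. Equating: 12.5 V_DS² − 28.69 V_DS + 5.21 = 0, giving V_DS = 0.199 V (the root below V_ov).
I_D = (5.21 − 0.199) / 3.69 = 1.36 mA.

I_D = 1.36 mA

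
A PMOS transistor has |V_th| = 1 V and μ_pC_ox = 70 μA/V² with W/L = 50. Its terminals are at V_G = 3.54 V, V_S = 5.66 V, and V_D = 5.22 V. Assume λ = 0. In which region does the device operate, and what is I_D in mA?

Triode; I_D = 1.39 mA

V_SG = V_S − V_G = 5.66 − 3.54 = 2.12 V; V_SD = V_S − V_D = 5.66 − 5.22 = 0.44 V.
k_p = μ_pC_ox · (W/L) = 3.5 mA/V².
V_ov = V_SG − |V_th| = 2.12 − 1 = 1.12 V.
Since V_SD = 0.44 V < V_ov = 1.12 V, the device is in the triode region.
I_D = k_p [V_ov · V_SD − ½ V_SD²] = 3.5 × [1.12 × 0.44 − 0.5 × 0.44²] = 1.39 mA.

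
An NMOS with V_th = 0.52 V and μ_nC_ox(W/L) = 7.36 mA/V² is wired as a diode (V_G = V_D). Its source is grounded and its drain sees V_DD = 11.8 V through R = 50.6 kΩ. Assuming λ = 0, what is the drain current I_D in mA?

I_D = 0.218 mA

With gate tied to drain, V_GS = V_DS ≥ V_GS − V_th, so the device is in saturation.
KCL at the drain: ½ k_n (V_GS − V_th)² = (V_DD − V_GS)/R.
Let x = V_GS − 0.52. Then 186 x² + x − 11.28 = 0, giving x = 0.243 V (positive root), so V_GS = 0.763 V.
I_D = (V_DD − V_GS)/R = (11.8 − 0.763) / 50.6 = 0.218 mA.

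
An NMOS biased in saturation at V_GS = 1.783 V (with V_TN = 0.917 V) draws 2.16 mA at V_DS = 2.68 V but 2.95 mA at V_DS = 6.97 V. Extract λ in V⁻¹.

λ = 0.111 V⁻¹

With V_GS fixed, I_D ∝ (1 + λ V_DS) in saturation, so I_D2/I_D1 = (1 + λ V_DS2)/(1 + λ V_DS1).
2.95/2.16 = 1.366 = (1 + 6.97 λ)/(1 + 2.68 λ).
Solving: λ (I_D1 V_DS2 − I_D2 V_DS1) = I_D2 − I_D1, so λ = (2.95 − 2.16) / (2.16 × 6.97 − 2.95 × 2.68) = 0.79 / 7.15 = 0.111 V⁻¹.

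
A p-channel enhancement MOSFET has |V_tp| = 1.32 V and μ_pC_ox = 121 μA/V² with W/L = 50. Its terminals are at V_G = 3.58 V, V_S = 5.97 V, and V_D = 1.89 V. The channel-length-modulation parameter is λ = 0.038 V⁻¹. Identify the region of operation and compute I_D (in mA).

V_SG = V_S − V_G = 5.97 − 3.58 = 2.39 V; V_SD = V_S − V_D = 5.97 − 1.89 = 4.08 V.
k_p = μ_pC_ox · (W/L) = 6.05 mA/V².
V_ov = V_SG − |V_tp| = 2.39 − 1.32 = 1.07 V.
Since V_SD = 4.08 V ≥ V_ov = 1.07 V, the device is in saturation.
I_D = ½ k_p V_ov² (1 + λ V_SD) = 0.5 × 6.05 × 1.07² × (1 + 0.038 × 4.08) = 4 mA.

Saturation; I_D = 4.00 mA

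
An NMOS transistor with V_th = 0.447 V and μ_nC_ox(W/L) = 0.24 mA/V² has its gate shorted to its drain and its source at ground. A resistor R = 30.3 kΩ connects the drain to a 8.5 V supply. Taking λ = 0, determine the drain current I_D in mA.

With gate tied to drain, V_GS = V_DS ≥ V_GS − V_th, so the device is in saturation.
KCL at the drain: ½ k_n (V_GS − V_th)² = (V_DD − V_GS)/R.
Let x = V_GS − 0.447. Then 3.64 x² + x − 8.053 = 0, giving x = 1.36 V (positive root), so V_GS = 1.8 V.
I_D = (V_DD − V_GS)/R = (8.5 − 1.8) / 30.3 = 0.221 mA.

I_D = 0.221 mA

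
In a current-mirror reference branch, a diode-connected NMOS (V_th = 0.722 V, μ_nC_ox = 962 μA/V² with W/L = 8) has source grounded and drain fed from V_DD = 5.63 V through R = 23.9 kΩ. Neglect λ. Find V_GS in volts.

With gate tied to drain, V_GS = V_DS ≥ V_GS − V_th, so the device is in saturation.
k_n = μ_nC_ox · (W/L) = 7.696 mA/V².
KCL at the drain: ½ k_n (V_GS − V_th)² = (V_DD − V_GS)/R.
Let x = V_GS − 0.722. Then 92 x² + x − 4.908 = 0, giving x = 0.226 V (positive root), so V_GS = 0.948 V.
I_D = (V_DD − V_GS)/R = (5.63 − 0.948) / 23.9 = 0.196 mA.

V_GS = 0.948 V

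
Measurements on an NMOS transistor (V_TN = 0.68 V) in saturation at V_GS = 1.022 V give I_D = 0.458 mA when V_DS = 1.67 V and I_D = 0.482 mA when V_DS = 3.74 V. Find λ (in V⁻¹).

λ = 0.0264 V⁻¹

With V_GS fixed, I_D ∝ (1 + λ V_DS) in saturation, so I_D2/I_D1 = (1 + λ V_DS2)/(1 + λ V_DS1).
0.482/0.458 = 1.052 = (1 + 3.74 λ)/(1 + 1.67 λ).
Solving: λ (I_D1 V_DS2 − I_D2 V_DS1) = I_D2 − I_D1, so λ = (0.482 − 0.458) / (0.458 × 3.74 − 0.482 × 1.67) = 0.024 / 0.908 = 0.0264 V⁻¹.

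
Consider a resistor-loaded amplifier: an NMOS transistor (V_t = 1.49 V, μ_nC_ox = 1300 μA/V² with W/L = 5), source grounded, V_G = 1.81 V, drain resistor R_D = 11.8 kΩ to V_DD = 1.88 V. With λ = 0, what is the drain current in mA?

I_D = 0.152 mA

V_GS = V_G = 1.81 V, so V_ov = 1.81 − 1.49 = 0.32 V.
k_n = μ_nC_ox · (W/L) = 6.5 mA/V².
Assume saturation: I_D = ½ k_n V_ov² = 0.5 × 6.5 × 0.32² = 0.333 mA, giving V_DS = V_DD − I_D R_D = 1.88 − 0.333 × 11.8 = -2.05 V.
But -2.05 V < V_ov = 0.32 V, so the device is actually in triode.
In triode I_D = k_n[V_ov V_DS − ½ V_DS²] and I_D = (V_DD − V_DS)/R_D. Equating: 38.4 V_DS² − 25.54 V_DS + 1.88 = 0, giving V_DS = 0.0843 V (the root below V_ov).
I_D = (1.88 − 0.0843) / 11.8 = 0.152 mA.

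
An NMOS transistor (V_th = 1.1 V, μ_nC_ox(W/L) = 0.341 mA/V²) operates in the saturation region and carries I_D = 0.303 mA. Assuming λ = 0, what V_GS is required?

In saturation I_D = ½ k_n (V_GS − V_th)², so V_GS − V_th = √(2 I_D / k_n) = √(2 × 0.303 / 0.341) = 1.33 V.
V_GS = 1.1 + 1.33 = 2.43 V.

V_GS = 2.43 V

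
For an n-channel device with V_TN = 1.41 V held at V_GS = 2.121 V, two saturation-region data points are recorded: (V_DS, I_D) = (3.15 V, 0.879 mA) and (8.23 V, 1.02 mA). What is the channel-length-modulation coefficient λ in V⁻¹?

λ = 0.0351 V⁻¹

With V_GS fixed, I_D ∝ (1 + λ V_DS) in saturation, so I_D2/I_D1 = (1 + λ V_DS2)/(1 + λ V_DS1).
1.02/0.879 = 1.16 = (1 + 8.23 λ)/(1 + 3.15 λ).
Solving: λ (I_D1 V_DS2 − I_D2 V_DS1) = I_D2 − I_D1, so λ = (1.02 − 0.879) / (0.879 × 8.23 − 1.02 × 3.15) = 0.141 / 4.02 = 0.0351 V⁻¹.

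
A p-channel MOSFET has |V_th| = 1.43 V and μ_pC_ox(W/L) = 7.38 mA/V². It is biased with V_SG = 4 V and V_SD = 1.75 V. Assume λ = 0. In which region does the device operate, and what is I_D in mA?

Triode; I_D = 21.9 mA

V_ov = V_SG − |V_th| = 4 − 1.43 = 2.57 V.
Since V_SD = 1.75 V < V_ov = 2.57 V, the device is in the triode region.
I_D = k_p [V_ov · V_SD − ½ V_SD²] = 7.38 × [2.57 × 1.75 − 0.5 × 1.75²] = 21.9 mA.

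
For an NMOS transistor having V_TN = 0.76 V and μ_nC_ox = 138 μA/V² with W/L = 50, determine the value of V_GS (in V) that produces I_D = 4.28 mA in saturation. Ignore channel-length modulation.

V_GS = 1.87 V

k_n = μ_nC_ox · (W/L) = 6.9 mA/V².
In saturation I_D = ½ k_n (V_GS − V_TN)², so V_GS − V_TN = √(2 I_D / k_n) = √(2 × 4.28 / 6.9) = 1.11 V.
V_GS = 0.76 + 1.11 = 1.87 V.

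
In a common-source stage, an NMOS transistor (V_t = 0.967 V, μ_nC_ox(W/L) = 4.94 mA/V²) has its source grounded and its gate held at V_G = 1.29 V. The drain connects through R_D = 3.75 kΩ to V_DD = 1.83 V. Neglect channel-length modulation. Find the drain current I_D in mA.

V_GS = V_G = 1.29 V, so V_ov = 1.29 − 0.967 = 0.323 V.
Assume saturation: I_D = ½ k_n V_ov² = 0.5 × 4.94 × 0.323² = 0.258 mA, giving V_DS = V_DD − I_D R_D = 1.83 − 0.258 × 3.75 = 0.864 V.
V_DS = 0.864 V ≥ V_ov = 0.323 V, confirming saturation.

I_D = 0.258 mA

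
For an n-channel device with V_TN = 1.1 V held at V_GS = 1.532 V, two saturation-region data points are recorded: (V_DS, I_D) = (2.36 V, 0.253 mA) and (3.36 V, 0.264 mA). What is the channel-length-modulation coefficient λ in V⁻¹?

With V_GS fixed, I_D ∝ (1 + λ V_DS) in saturation, so I_D2/I_D1 = (1 + λ V_DS2)/(1 + λ V_DS1).
0.264/0.253 = 1.043 = (1 + 3.36 λ)/(1 + 2.36 λ).
Solving: λ (I_D1 V_DS2 − I_D2 V_DS1) = I_D2 − I_D1, so λ = (0.264 − 0.253) / (0.253 × 3.36 − 0.264 × 2.36) = 0.011 / 0.227 = 0.0484 V⁻¹.

λ = 0.0484 V⁻¹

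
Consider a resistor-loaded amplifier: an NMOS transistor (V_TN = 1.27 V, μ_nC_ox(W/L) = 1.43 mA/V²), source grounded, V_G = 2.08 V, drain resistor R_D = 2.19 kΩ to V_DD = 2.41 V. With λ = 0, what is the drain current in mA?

I_D = 0.469 mA

V_GS = V_G = 2.08 V, so V_ov = 2.08 − 1.27 = 0.81 V.
Assume saturation: I_D = ½ k_n V_ov² = 0.5 × 1.43 × 0.81² = 0.469 mA, giving V_DS = V_DD − I_D R_D = 2.41 − 0.469 × 2.19 = 1.38 V.
V_DS = 1.38 V ≥ V_ov = 0.81 V, confirming saturation.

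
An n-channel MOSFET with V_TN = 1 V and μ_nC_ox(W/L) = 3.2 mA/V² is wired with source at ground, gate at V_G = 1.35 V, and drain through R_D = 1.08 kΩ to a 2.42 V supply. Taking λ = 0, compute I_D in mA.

V_GS = V_G = 1.35 V, so V_ov = 1.35 − 1 = 0.35 V.
Assume saturation: I_D = ½ k_n V_ov² = 0.5 × 3.2 × 0.35² = 0.196 mA, giving V_DS = V_DD − I_D R_D = 2.42 − 0.196 × 1.08 = 2.21 V.
V_DS = 2.21 V ≥ V_ov = 0.35 V, confirming saturation.

I_D = 0.196 mA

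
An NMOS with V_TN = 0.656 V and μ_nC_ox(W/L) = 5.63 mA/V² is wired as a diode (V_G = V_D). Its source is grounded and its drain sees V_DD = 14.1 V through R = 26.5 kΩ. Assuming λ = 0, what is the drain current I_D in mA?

With gate tied to drain, V_GS = V_DS ≥ V_GS − V_TN, so the device is in saturation.
KCL at the drain: ½ k_n (V_GS − V_TN)² = (V_DD − V_GS)/R.
Let x = V_GS − 0.656. Then 74.6 x² + x − 13.44 = 0, giving x = 0.418 V (positive root), so V_GS = 1.07 V.
I_D = (V_DD − V_GS)/R = (14.1 − 1.07) / 26.5 = 0.492 mA.

I_D = 0.492 mA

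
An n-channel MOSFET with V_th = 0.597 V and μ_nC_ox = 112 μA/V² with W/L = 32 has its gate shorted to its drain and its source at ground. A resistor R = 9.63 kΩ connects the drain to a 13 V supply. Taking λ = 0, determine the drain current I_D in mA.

I_D = 1.20 mA

With gate tied to drain, V_GS = V_DS ≥ V_GS − V_th, so the device is in saturation.
k_n = μ_nC_ox · (W/L) = 3.584 mA/V².
KCL at the drain: ½ k_n (V_GS − V_th)² = (V_DD − V_GS)/R.
Let x = V_GS − 0.597. Then 17.3 x² + x − 12.4 = 0, giving x = 0.819 V (positive root), so V_GS = 1.42 V.
I_D = (V_DD − V_GS)/R = (13 − 1.42) / 9.63 = 1.2 mA.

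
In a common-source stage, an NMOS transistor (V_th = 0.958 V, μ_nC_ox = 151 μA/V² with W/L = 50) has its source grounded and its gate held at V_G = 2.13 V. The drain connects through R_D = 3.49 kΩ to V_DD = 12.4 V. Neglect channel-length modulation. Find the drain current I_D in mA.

V_GS = V_G = 2.13 V, so V_ov = 2.13 − 0.958 = 1.17 V.
k_n = μ_nC_ox · (W/L) = 7.55 mA/V².
Assume saturation: I_D = ½ k_n V_ov² = 0.5 × 7.55 × 1.17² = 5.19 mA, giving V_DS = V_DD − I_D R_D = 12.4 − 5.19 × 3.49 = -5.7 V.
But -5.7 V < V_ov = 1.17 V, so the device is actually in triode.
In triode I_D = k_n[V_ov V_DS − ½ V_DS²] and I_D = (V_DD − V_DS)/R_D. Equating: 13.2 V_DS² − 31.88 V_DS + 12.4 = 0, giving V_DS = 0.487 V (the root below V_ov).
I_D = (12.4 − 0.487) / 3.49 = 3.41 mA.

I_D = 3.41 mA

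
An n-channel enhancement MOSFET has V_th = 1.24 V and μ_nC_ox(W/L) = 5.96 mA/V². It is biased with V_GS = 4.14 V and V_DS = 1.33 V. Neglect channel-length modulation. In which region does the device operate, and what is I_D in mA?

Triode; I_D = 17.7 mA

V_ov = V_GS − V_th = 4.14 − 1.24 = 2.9 V.
Since V_DS = 1.33 V < V_ov = 2.9 V, the device is in the triode region.
I_D = k_n [V_ov · V_DS − ½ V_DS²] = 5.96 × [2.9 × 1.33 − 0.5 × 1.33²] = 17.7 mA.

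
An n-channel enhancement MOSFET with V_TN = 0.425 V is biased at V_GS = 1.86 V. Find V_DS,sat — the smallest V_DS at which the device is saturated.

The boundary between triode and saturation is V_DS = V_GS − V_TN = V_ov.
V_ov = 1.86 − 0.425 = 1.44 V.

V_DS,sat = 1.44 V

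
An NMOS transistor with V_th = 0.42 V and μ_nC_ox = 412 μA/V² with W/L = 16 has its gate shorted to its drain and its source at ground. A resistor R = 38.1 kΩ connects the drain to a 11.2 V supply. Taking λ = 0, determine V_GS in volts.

With gate tied to drain, V_GS = V_DS ≥ V_GS − V_th, so the device is in saturation.
k_n = μ_nC_ox · (W/L) = 6.592 mA/V².
KCL at the drain: ½ k_n (V_GS − V_th)² = (V_DD − V_GS)/R.
Let x = V_GS − 0.42. Then 126 x² + x − 10.78 = 0, giving x = 0.289 V (positive root), so V_GS = 0.709 V.
I_D = (V_DD − V_GS)/R = (11.2 − 0.709) / 38.1 = 0.275 mA.

V_GS = 0.709 V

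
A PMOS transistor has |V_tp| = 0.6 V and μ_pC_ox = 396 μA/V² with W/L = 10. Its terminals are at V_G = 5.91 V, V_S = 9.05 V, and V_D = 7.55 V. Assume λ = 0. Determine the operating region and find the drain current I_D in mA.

V_SG = V_S − V_G = 9.05 − 5.91 = 3.14 V; V_SD = V_S − V_D = 9.05 − 7.55 = 1.5 V.
k_p = μ_pC_ox · (W/L) = 3.96 mA/V².
V_ov = V_SG − |V_tp| = 3.14 − 0.6 = 2.54 V.
Since V_SD = 1.5 V < V_ov = 2.54 V, the device is in the triode region.
I_D = k_p [V_ov · V_SD − ½ V_SD²] = 3.96 × [2.54 × 1.5 − 0.5 × 1.5²] = 10.6 mA.

Triode; I_D = 10.6 mA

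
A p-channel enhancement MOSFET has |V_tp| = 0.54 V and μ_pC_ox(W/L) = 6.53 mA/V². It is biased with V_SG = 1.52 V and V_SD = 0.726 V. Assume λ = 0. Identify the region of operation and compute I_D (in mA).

Triode; I_D = 2.93 mA

V_ov = V_SG − |V_tp| = 1.52 − 0.54 = 0.98 V.
Since V_SD = 0.726 V < V_ov = 0.98 V, the device is in the triode region.
I_D = k_p [V_ov · V_SD − ½ V_SD²] = 6.53 × [0.98 × 0.726 − 0.5 × 0.726²] = 2.93 mA.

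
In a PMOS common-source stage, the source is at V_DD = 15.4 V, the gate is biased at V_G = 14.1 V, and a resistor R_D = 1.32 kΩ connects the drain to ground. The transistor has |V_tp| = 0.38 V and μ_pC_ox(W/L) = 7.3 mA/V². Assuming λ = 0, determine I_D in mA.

V_SG = V_DD − V_G = 15.4 − 14.1 = 1.3 V, so V_ov = 1.3 − 0.38 = 0.92 V.
Assume saturation: I_D = ½ k_p V_ov² = 0.5 × 7.3 × 0.92² = 3.09 mA, giving V_SD = V_DD − I_D R_D = 15.4 − 3.09 × 1.32 = 11.3 V.
V_SD = 11.3 V ≥ V_ov = 0.92 V, confirming saturation.

I_D = 3.09 mA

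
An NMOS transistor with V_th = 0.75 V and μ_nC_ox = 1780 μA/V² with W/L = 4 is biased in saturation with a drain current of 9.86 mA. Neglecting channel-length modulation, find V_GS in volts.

V_GS = 2.41 V

k_n = μ_nC_ox · (W/L) = 7.12 mA/V².
In saturation I_D = ½ k_n (V_GS − V_th)², so V_GS − V_th = √(2 I_D / k_n) = √(2 × 9.86 / 7.12) = 1.66 V.
V_GS = 0.75 + 1.66 = 2.41 V.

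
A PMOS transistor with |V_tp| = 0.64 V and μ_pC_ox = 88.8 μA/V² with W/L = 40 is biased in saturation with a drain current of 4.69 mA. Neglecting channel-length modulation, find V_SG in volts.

V_SG = 2.27 V

k_p = μ_pC_ox · (W/L) = 3.552 mA/V².
In saturation I_D = ½ k_p (V_SG − |V_tp|)², so V_SG − |V_tp| = √(2 I_D / k_p) = √(2 × 4.69 / 3.552) = 1.63 V.
V_SG = 0.64 + 1.63 = 2.27 V.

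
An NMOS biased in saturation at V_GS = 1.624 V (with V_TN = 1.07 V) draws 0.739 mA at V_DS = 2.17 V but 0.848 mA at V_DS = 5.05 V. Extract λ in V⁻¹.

With V_GS fixed, I_D ∝ (1 + λ V_DS) in saturation, so I_D2/I_D1 = (1 + λ V_DS2)/(1 + λ V_DS1).
0.848/0.739 = 1.147 = (1 + 5.05 λ)/(1 + 2.17 λ).
Solving: λ (I_D1 V_DS2 − I_D2 V_DS1) = I_D2 − I_D1, so λ = (0.848 − 0.739) / (0.739 × 5.05 − 0.848 × 2.17) = 0.109 / 1.89 = 0.0576 V⁻¹.

λ = 0.0576 V⁻¹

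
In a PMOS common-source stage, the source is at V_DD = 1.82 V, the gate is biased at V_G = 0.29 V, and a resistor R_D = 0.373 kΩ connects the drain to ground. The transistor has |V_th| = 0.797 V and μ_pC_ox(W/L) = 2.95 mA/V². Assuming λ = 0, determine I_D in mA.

I_D = 0.793 mA

V_SG = V_DD − V_G = 1.82 − 0.29 = 1.53 V, so V_ov = 1.53 − 0.797 = 0.733 V.
Assume saturation: I_D = ½ k_p V_ov² = 0.5 × 2.95 × 0.733² = 0.793 mA, giving V_SD = V_DD − I_D R_D = 1.82 − 0.793 × 0.373 = 1.52 V.
V_SD = 1.52 V ≥ V_ov = 0.733 V, confirming saturation.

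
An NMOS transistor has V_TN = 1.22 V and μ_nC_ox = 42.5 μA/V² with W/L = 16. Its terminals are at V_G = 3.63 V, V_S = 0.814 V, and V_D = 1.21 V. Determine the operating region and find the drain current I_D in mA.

Triode; I_D = 0.376 mA

V_GS = V_G − V_S = 3.63 − 0.814 = 2.82 V; V_DS = V_D − V_S = 1.21 − 0.814 = 0.396 V.
k_n = μ_nC_ox · (W/L) = 0.68 mA/V².
V_ov = V_GS − V_TN = 2.82 − 1.22 = 1.6 V.
Since V_DS = 0.396 V < V_ov = 1.6 V, the device is in the triode region.
I_D = k_n [V_ov · V_DS − ½ V_DS²] = 0.68 × [1.6 × 0.396 − 0.5 × 0.396²] = 0.376 mA.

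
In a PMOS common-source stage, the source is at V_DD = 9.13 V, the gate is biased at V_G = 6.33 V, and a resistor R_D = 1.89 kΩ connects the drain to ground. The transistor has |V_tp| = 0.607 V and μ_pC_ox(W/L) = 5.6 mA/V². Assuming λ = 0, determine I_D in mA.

V_SG = V_DD − V_G = 9.13 − 6.33 = 2.8 V, so V_ov = 2.8 − 0.607 = 2.19 V.
Assume saturation: I_D = ½ k_p V_ov² = 0.5 × 5.6 × 2.19² = 13.5 mA, giving V_SD = V_DD − I_D R_D = 9.13 − 13.5 × 1.89 = -16.3 V.
But -16.3 V < V_ov = 2.19 V, so the device is actually in triode.
In triode I_D = k_p[V_ov V_SD − ½ V_SD²] and I_D = (V_DD − V_SD)/R_D. Equating: 5.29 V_SD² − 24.21 V_SD + 9.13 = 0, giving V_SD = 0.415 V (the root below V_ov).
I_D = (9.13 − 0.415) / 1.89 = 4.61 mA.

I_D = 4.61 mA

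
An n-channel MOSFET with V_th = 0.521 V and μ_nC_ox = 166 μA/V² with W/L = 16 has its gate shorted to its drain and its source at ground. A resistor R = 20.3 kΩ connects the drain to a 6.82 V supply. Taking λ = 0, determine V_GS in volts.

V_GS = 0.986 V

With gate tied to drain, V_GS = V_DS ≥ V_GS − V_th, so the device is in saturation.
k_n = μ_nC_ox · (W/L) = 2.656 mA/V².
KCL at the drain: ½ k_n (V_GS − V_th)² = (V_DD − V_GS)/R.
Let x = V_GS − 0.521. Then 27 x² + x − 6.299 = 0, giving x = 0.465 V (positive root), so V_GS = 0.986 V.
I_D = (V_DD − V_GS)/R = (6.82 − 0.986) / 20.3 = 0.287 mA.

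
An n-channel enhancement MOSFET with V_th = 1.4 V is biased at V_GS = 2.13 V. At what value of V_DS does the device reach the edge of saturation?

V_DS,sat = 0.730 V

The boundary between triode and saturation is V_DS = V_GS − V_th = V_ov.
V_ov = 2.13 − 1.4 = 0.73 V.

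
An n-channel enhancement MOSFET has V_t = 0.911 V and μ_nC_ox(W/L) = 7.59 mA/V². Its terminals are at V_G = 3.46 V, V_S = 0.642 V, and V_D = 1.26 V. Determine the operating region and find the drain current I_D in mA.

Triode; I_D = 7.50 mA

V_GS = V_G − V_S = 3.46 − 0.642 = 2.82 V; V_DS = V_D − V_S = 1.26 − 0.642 = 0.618 V.
V_ov = V_GS − V_t = 2.82 − 0.911 = 1.91 V.
Since V_DS = 0.618 V < V_ov = 1.91 V, the device is in the triode region.
I_D = k_n [V_ov · V_DS − ½ V_DS²] = 7.59 × [1.91 × 0.618 − 0.5 × 0.618²] = 7.5 mA.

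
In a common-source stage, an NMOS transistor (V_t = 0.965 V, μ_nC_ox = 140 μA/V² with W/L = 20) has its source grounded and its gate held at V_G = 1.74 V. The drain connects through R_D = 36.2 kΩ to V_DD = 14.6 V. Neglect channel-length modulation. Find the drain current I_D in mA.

V_GS = V_G = 1.74 V, so V_ov = 1.74 − 0.965 = 0.775 V.
k_n = μ_nC_ox · (W/L) = 2.8 mA/V².
Assume saturation: I_D = ½ k_n V_ov² = 0.5 × 2.8 × 0.775² = 0.841 mA, giving V_DS = V_DD − I_D R_D = 14.6 − 0.841 × 36.2 = -15.8 V.
But -15.8 V < V_ov = 0.775 V, so the device is actually in triode.
In triode I_D = k_n[V_ov V_DS − ½ V_DS²] and I_D = (V_DD − V_DS)/R_D. Equating: 50.7 V_DS² − 79.55 V_DS + 14.6 = 0, giving V_DS = 0.212 V (the root below V_ov).
I_D = (14.6 − 0.212) / 36.2 = 0.397 mA.

I_D = 0.397 mA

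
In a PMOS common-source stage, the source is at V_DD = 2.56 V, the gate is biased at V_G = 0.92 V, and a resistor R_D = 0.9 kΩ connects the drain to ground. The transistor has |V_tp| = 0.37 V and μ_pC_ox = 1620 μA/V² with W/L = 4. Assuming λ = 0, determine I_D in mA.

V_SG = V_DD − V_G = 2.56 − 0.92 = 1.64 V, so V_ov = 1.64 − 0.37 = 1.27 V.
k_p = μ_pC_ox · (W/L) = 6.48 mA/V².
Assume saturation: I_D = ½ k_p V_ov² = 0.5 × 6.48 × 1.27² = 5.23 mA, giving V_SD = V_DD − I_D R_D = 2.56 − 5.23 × 0.9 = -2.14 V.
But -2.14 V < V_ov = 1.27 V, so the device is actually in triode.
In triode I_D = k_p[V_ov V_SD − ½ V_SD²] and I_D = (V_DD − V_SD)/R_D. Equating: 2.92 V_SD² − 8.407 V_SD + 2.56 = 0, giving V_SD = 0.346 V (the root below V_ov).
I_D = (2.56 − 0.346) / 0.9 = 2.46 mA.

I_D = 2.46 mA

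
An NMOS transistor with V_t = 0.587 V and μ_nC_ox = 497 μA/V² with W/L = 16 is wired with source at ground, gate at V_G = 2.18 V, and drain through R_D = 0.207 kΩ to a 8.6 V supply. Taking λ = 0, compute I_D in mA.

I_D = 10.1 mA

V_GS = V_G = 2.18 V, so V_ov = 2.18 − 0.587 = 1.59 V.
k_n = μ_nC_ox · (W/L) = 7.952 mA/V².
Assume saturation: I_D = ½ k_n V_ov² = 0.5 × 7.952 × 1.59² = 10.1 mA, giving V_DS = V_DD − I_D R_D = 8.6 − 10.1 × 0.207 = 6.51 V.
V_DS = 6.51 V ≥ V_ov = 1.59 V, confirming saturation.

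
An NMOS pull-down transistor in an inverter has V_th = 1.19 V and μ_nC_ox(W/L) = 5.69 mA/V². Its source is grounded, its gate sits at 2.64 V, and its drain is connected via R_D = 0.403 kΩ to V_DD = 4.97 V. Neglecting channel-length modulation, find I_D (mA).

V_GS = V_G = 2.64 V, so V_ov = 2.64 − 1.19 = 1.45 V.
Assume saturation: I_D = ½ k_n V_ov² = 0.5 × 5.69 × 1.45² = 5.98 mA, giving V_DS = V_DD − I_D R_D = 4.97 − 5.98 × 0.403 = 2.56 V.
V_DS = 2.56 V ≥ V_ov = 1.45 V, confirming saturation.

I_D = 5.98 mA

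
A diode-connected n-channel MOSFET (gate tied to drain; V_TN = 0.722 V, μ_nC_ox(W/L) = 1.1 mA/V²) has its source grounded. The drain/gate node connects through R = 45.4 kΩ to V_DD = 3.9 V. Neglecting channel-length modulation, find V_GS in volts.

With gate tied to drain, V_GS = V_DS ≥ V_GS − V_TN, so the device is in saturation.
KCL at the drain: ½ k_n (V_GS − V_TN)² = (V_DD − V_GS)/R.
Let x = V_GS − 0.722. Then 25 x² + x − 3.178 = 0, giving x = 0.337 V (positive root), so V_GS = 1.06 V.
I_D = (V_DD − V_GS)/R = (3.9 − 1.06) / 45.4 = 0.0626 mA.

V_GS = 1.06 V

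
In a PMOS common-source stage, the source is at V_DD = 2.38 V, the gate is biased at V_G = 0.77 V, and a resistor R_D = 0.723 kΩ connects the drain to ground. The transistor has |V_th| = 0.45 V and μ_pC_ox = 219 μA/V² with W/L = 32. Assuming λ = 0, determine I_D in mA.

I_D = 2.73 mA

V_SG = V_DD − V_G = 2.38 − 0.77 = 1.61 V, so V_ov = 1.61 − 0.45 = 1.16 V.
k_p = μ_pC_ox · (W/L) = 7.008 mA/V².
Assume saturation: I_D = ½ k_p V_ov² = 0.5 × 7.008 × 1.16² = 4.71 mA, giving V_SD = V_DD − I_D R_D = 2.38 − 4.71 × 0.723 = -1.03 V.
But -1.03 V < V_ov = 1.16 V, so the device is actually in triode.
In triode I_D = k_p[V_ov V_SD − ½ V_SD²] and I_D = (V_DD − V_SD)/R_D. Equating: 2.53 V_SD² − 6.877 V_SD + 2.38 = 0, giving V_SD = 0.407 V (the root below V_ov).
I_D = (2.38 − 0.407) / 0.723 = 2.73 mA.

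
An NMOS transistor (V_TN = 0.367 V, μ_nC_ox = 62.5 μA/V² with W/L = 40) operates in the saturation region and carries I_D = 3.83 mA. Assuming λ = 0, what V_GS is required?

k_n = μ_nC_ox · (W/L) = 2.5 mA/V².
In saturation I_D = ½ k_n (V_GS − V_TN)², so V_GS − V_TN = √(2 I_D / k_n) = √(2 × 3.83 / 2.5) = 1.75 V.
V_GS = 0.367 + 1.75 = 2.12 V.

V_GS = 2.12 V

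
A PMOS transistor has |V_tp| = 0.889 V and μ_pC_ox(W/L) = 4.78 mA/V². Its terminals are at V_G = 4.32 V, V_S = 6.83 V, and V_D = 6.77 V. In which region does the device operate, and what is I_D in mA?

Triode; I_D = 0.456 mA

V_SG = V_S − V_G = 6.83 − 4.32 = 2.51 V; V_SD = V_S − V_D = 6.83 − 6.77 = 0.06 V.
V_ov = V_SG − |V_tp| = 2.51 − 0.889 = 1.62 V.
Since V_SD = 0.06 V < V_ov = 1.62 V, the device is in the triode region.
I_D = k_p [V_ov · V_SD − ½ V_SD²] = 4.78 × [1.62 × 0.06 − 0.5 × 0.06²] = 0.456 mA.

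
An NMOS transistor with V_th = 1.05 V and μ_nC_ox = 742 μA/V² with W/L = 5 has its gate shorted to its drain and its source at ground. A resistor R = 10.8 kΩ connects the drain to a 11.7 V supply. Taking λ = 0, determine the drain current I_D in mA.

I_D = 0.921 mA

With gate tied to drain, V_GS = V_DS ≥ V_GS − V_th, so the device is in saturation.
k_n = μ_nC_ox · (W/L) = 3.71 mA/V².
KCL at the drain: ½ k_n (V_GS − V_th)² = (V_DD − V_GS)/R.
Let x = V_GS − 1.05. Then 20 x² + x − 10.65 = 0, giving x = 0.705 V (positive root), so V_GS = 1.75 V.
I_D = (V_DD − V_GS)/R = (11.7 − 1.75) / 10.8 = 0.921 mA.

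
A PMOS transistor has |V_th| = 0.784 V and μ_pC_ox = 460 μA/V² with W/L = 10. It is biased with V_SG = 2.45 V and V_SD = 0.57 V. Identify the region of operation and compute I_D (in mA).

k_p = μ_pC_ox · (W/L) = 4.6 mA/V².
V_ov = V_SG − |V_th| = 2.45 − 0.784 = 1.67 V.
Since V_SD = 0.57 V < V_ov = 1.67 V, the device is in the triode region.
I_D = k_p [V_ov · V_SD − ½ V_SD²] = 4.6 × [1.67 × 0.57 − 0.5 × 0.57²] = 3.62 mA.

Triode; I_D = 3.62 mA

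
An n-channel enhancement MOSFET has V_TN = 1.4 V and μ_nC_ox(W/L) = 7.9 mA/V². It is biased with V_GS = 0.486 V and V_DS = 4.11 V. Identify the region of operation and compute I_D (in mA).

Cutoff; I_D = 0 mA

V_GS = 0.486 V < V_TN = 1.4 V, so the transistor is in cutoff.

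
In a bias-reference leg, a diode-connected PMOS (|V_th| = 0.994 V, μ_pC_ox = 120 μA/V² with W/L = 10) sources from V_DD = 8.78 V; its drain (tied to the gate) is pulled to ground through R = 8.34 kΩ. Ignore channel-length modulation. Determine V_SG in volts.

V_SG = 2.15 V

With gate tied to drain, V_SG = V_SD ≥ V_SG − |V_th|, so the device is in saturation.
k_p = μ_pC_ox · (W/L) = 1.2 mA/V².
KCL at the drain: ½ k_p (V_SG − |V_th|)² = (V_DD − V_SG)/R.
Let x = V_SG − 0.994. Then 5 x² + x − 7.786 = 0, giving x = 1.15 V (positive root), so V_SG = 2.15 V.
I_D = (V_DD − V_SG)/R = (8.78 − 2.15) / 8.34 = 0.796 mA.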